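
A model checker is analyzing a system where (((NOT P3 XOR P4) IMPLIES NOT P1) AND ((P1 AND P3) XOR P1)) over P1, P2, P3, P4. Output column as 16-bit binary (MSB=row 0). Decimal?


Formula: (((NOT P3 XOR P4) IMPLIES NOT P1) AND ((P1 AND P3) XOR P1)) over P1, P2, P3, P4 (16 rows)
Evaluate each row (bits = P1,P2,P3,P4, MSB first):
  row 0 [0000]: (((NOT 0 XOR 0) IMPLIES NOT 0) AND ((0 AND 0) XOR 0)) -> 0
  row 1 [0001]: (((NOT 0 XOR 1) IMPLIES NOT 0) AND ((0 AND 0) XOR 0)) -> 0
  row 2 [0010]: (((NOT 1 XOR 0) IMPLIES NOT 0) AND ((0 AND 1) XOR 0)) -> 0
  row 3 [0011]: (((NOT 1 XOR 1) IMPLIES NOT 0) AND ((0 AND 1) XOR 0)) -> 0
  row 4 [0100]: (((NOT 0 XOR 0) IMPLIES NOT 0) AND ((0 AND 0) XOR 0)) -> 0
  row 5 [0101]: (((NOT 0 XOR 1) IMPLIES NOT 0) AND ((0 AND 0) XOR 0)) -> 0
  row 6 [0110]: (((NOT 1 XOR 0) IMPLIES NOT 0) AND ((0 AND 1) XOR 0)) -> 0
  row 7 [0111]: (((NOT 1 XOR 1) IMPLIES NOT 0) AND ((0 AND 1) XOR 0)) -> 0
  row 8 [1000]: (((NOT 0 XOR 0) IMPLIES NOT 1) AND ((1 AND 0) XOR 1)) -> 0
  row 9 [1001]: (((NOT 0 XOR 1) IMPLIES NOT 1) AND ((1 AND 0) XOR 1)) -> 1
  row 10 [1010]: (((NOT 1 XOR 0) IMPLIES NOT 1) AND ((1 AND 1) XOR 1)) -> 0
  row 11 [1011]: (((NOT 1 XOR 1) IMPLIES NOT 1) AND ((1 AND 1) XOR 1)) -> 0
  row 12 [1100]: (((NOT 0 XOR 0) IMPLIES NOT 1) AND ((1 AND 0) XOR 1)) -> 0
  row 13 [1101]: (((NOT 0 XOR 1) IMPLIES NOT 1) AND ((1 AND 0) XOR 1)) -> 1
  row 14 [1110]: (((NOT 1 XOR 0) IMPLIES NOT 1) AND ((1 AND 1) XOR 1)) -> 0
  row 15 [1111]: (((NOT 1 XOR 1) IMPLIES NOT 1) AND ((1 AND 1) XOR 1)) -> 0
Full result column, 4 rows per line (P1,P2 fixed per line; P3,P4 runs 00..11 left to right):
  rows 0-3 [P1,P2=00]: 0000  = hex 0
  rows 4-7 [P1,P2=01]: 0000  = hex 0
  rows 8-11 [P1,P2=10]: 0100  = hex 4
  rows 12-15 [P1,P2=11]: 0100  = hex 4
Output column (row 0 .. row 15) = 0000000001000100
Output column grouped in 4s = 0000 0000 0100 0100 = 0x0044
Convert to decimal digit by digit (value = value*16 + digit):
  0 -> 0
  0*16 + 0 = 0
  0*16 + 4 = 4
  4*16 + 4 = 68
Decimal = 68

68


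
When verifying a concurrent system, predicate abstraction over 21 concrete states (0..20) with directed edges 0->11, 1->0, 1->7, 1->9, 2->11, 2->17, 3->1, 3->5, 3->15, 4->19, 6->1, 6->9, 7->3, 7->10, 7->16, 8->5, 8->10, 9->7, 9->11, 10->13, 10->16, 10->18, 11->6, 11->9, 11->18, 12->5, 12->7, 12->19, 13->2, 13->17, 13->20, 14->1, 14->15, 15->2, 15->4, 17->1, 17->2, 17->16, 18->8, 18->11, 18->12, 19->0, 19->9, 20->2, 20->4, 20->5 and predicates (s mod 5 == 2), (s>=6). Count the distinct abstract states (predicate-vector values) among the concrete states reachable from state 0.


BFS from 0:
Concrete reachable: {0, 1, 2, 3, 4, 5, 6, 7, 8, 9, 10, 11, 12, 13, 15, 16, 17, 18, 19, 20}
Abstract via predicates (s mod 5 == 2), (s>=6):
  (0,0) <- {0, 1, 3, 4, 5}
  (0,1) <- {6, 8, 9, 10, 11, 13, 15, 16, 18, 19, 20}
  (1,0) <- {2}
  (1,1) <- {7, 12, 17}
Distinct abstract states = 4

4


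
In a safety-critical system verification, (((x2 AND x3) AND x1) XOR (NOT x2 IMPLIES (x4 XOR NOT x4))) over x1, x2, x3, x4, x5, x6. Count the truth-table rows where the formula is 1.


Formula: (((x2 AND x3) AND x1) XOR (NOT x2 IMPLIES (x4 XOR NOT x4))) over 6 vars (64 rows)
Evaluate each row (x1, x2, x3, x4, x5, x6 as bits, MSB first):
  row 0 [000000]: (((0 AND 0) AND 0) XOR (NOT 0 IMPLIES (0 XOR NOT 0))) -> 1
  row 1 [000001]: (((0 AND 0) AND 0) XOR (NOT 0 IMPLIES (0 XOR NOT 0))) -> 1
  row 2 [000010]: (((0 AND 0) AND 0) XOR (NOT 0 IMPLIES (0 XOR NOT 0))) -> 1
  row 3 [000011]: (((0 AND 0) AND 0) XOR (NOT 0 IMPLIES (0 XOR NOT 0))) -> 1
  row 4 [000100]: (((0 AND 0) AND 0) XOR (NOT 0 IMPLIES (1 XOR NOT 1))) -> 1
  (every remaining row is evaluated the same way; all 64 results are listed next)
Full result column, 8 rows per line (x1,x2,x3 fixed per line; x4,x5,x6 runs 000..111 left to right):
  rows 0-7 [x1,x2,x3=000]: 11111111  (ones: 8)
  rows 8-15 [x1,x2,x3=001]: 11111111  (ones: 8)
  rows 16-23 [x1,x2,x3=010]: 11111111  (ones: 8)
  rows 24-31 [x1,x2,x3=011]: 11111111  (ones: 8)
  rows 32-39 [x1,x2,x3=100]: 11111111  (ones: 8)
  rows 40-47 [x1,x2,x3=101]: 11111111  (ones: 8)
  rows 48-55 [x1,x2,x3=110]: 11111111  (ones: 8)
  rows 56-63 [x1,x2,x3=111]: 00000000  (ones: 0)
Count of 1-rows = 8+8+8+8+8+8+8+0 = 56

56


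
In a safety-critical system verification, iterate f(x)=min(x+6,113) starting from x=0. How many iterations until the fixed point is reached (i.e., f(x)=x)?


Step 1: x=0, cap=113, increment=6
Step 2: x grows by 6 each step until capped at 113; fixed point is x=113
Step 3: iterations = ceil(113/6) = 19

19


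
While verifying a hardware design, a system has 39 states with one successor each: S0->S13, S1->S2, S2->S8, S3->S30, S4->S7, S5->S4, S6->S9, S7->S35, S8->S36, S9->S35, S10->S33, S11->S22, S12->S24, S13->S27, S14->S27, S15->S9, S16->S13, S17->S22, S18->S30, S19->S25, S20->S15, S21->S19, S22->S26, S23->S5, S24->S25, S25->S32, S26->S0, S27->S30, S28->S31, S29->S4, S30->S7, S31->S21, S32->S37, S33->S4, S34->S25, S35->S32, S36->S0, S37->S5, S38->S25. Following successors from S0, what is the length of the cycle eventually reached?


Trace from S0 until a state repeats:
  S0 -> S13 -> S27 -> S30 -> S7 -> S35 -> S32 -> S37 -> S5 -> S4 -> S7
S7 first seen at step 4, revisited at step 10.
Cycle length = 10 - 4 = 6

6


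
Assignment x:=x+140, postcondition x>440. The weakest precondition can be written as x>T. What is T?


Formula: wp(x:=E, P) = P[E/x] (substitute E for x in postcondition)
Step 1: Postcondition: x>440
Step 2: Substitute x+140 for x: x+140>440
Step 3: Solve for x: x > 440-140 = 300

300


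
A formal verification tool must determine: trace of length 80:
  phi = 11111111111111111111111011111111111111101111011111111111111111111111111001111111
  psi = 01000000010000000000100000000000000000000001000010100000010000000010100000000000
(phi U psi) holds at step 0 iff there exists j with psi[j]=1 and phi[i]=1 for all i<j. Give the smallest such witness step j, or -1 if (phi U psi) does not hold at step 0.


(phi U psi) at 0: need smallest j with psi[j]=1 and phi[i]=1 for all i in [0,j).
Scan from step 0:
  step 0: phi=1, psi=0 -> continue
  step 1: psi=1 and phi held for [0,1) -> witness found
Witness step = 1

1


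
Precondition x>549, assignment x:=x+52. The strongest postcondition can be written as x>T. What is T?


Formula: sp(P, x:=E) = exists old_x. (x = E[old_x/x]) AND P[old_x/x] (old_x is the value of x before the assignment; eliminate old_x by solving x = E[old_x/x] for old_x)
Step 1: Precondition P: x>549, i.e. old_x > 549
Step 2: Assignment gives x = old_x + 52, so old_x = x - 52
Step 3: Substitute into P: x - 52 > 549
Step 4: Simplify: x > 549+52 = 601

601


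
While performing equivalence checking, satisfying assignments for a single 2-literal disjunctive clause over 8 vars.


Step 1: Total=2^8=256
Step 2: Unsat when all 2 false: 2^6=64
Step 3: Sat=256-64=192

192


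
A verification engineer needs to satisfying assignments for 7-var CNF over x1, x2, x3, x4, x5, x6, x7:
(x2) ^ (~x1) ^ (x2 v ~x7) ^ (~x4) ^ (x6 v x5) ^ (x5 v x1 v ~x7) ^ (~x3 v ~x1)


CNF with 7 clauses over 7 vars (128 assignments).
An assignment satisfies CNF iff every clause has >=1 true literal.
Check each row (bits = x1,x2,x3,x4,x5,x6,x7; clause T/F shown):
  row 0 [0000000]: clauses=FTTTFTT -> 0
  row 1 [0000001]: clauses=FTFTFFT -> 0
  row 2 [0000010]: clauses=FTTTTTT -> 0
  row 3 [0000011]: clauses=FTFTTFT -> 0
  row 4 [0000100]: clauses=FTTTTTT -> 0
  (every remaining row is evaluated the same way; all 128 results are listed next)
Full result column, 8 rows per line (x1,x2,x3,x4 fixed per line; x5,x6,x7 runs 000..111 left to right):
  rows 0-7 [x1,x2,x3,x4=0000]: 00000000  (ones: 0)
  rows 8-15 [x1,x2,x3,x4=0001]: 00000000  (ones: 0)
  rows 16-23 [x1,x2,x3,x4=0010]: 00000000  (ones: 0)
  rows 24-31 [x1,x2,x3,x4=0011]: 00000000  (ones: 0)
  rows 32-39 [x1,x2,x3,x4=0100]: 00101111  (ones: 5)
  rows 40-47 [x1,x2,x3,x4=0101]: 00000000  (ones: 0)
  rows 48-55 [x1,x2,x3,x4=0110]: 00101111  (ones: 5)
  rows 56-63 [x1,x2,x3,x4=0111]: 00000000  (ones: 0)
  rows 64-71 [x1,x2,x3,x4=1000]: 00000000  (ones: 0)
  rows 72-79 [x1,x2,x3,x4=1001]: 00000000  (ones: 0)
  rows 80-87 [x1,x2,x3,x4=1010]: 00000000  (ones: 0)
  rows 88-95 [x1,x2,x3,x4=1011]: 00000000  (ones: 0)
  rows 96-103 [x1,x2,x3,x4=1100]: 00000000  (ones: 0)
  rows 104-111 [x1,x2,x3,x4=1101]: 00000000  (ones: 0)
  rows 112-119 [x1,x2,x3,x4=1110]: 00000000  (ones: 0)
  rows 120-127 [x1,x2,x3,x4=1111]: 00000000  (ones: 0)
Satisfying assignments = 0+0+0+0+5+0+5+0+0+0+0+0+0+0+0+0 = 10

10


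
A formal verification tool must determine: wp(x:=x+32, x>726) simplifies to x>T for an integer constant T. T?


Formula: wp(x:=E, P) = P[E/x] (substitute E for x in postcondition)
Step 1: Postcondition: x>726
Step 2: Substitute x+32 for x: x+32>726
Step 3: Solve for x: x > 726-32 = 694

694


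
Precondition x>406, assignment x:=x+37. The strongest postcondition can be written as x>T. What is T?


Formula: sp(P, x:=E) = exists old_x. (x = E[old_x/x]) AND P[old_x/x] (old_x is the value of x before the assignment; eliminate old_x by solving x = E[old_x/x] for old_x)
Step 1: Precondition P: x>406, i.e. old_x > 406
Step 2: Assignment gives x = old_x + 37, so old_x = x - 37
Step 3: Substitute into P: x - 37 > 406
Step 4: Simplify: x > 406+37 = 443

443


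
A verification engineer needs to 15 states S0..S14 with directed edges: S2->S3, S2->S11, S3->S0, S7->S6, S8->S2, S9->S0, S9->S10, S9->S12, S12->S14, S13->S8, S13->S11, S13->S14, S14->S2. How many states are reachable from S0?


BFS from S0:
  layer 0: {S0}
Reachable set: {S0}
Count = 1

1


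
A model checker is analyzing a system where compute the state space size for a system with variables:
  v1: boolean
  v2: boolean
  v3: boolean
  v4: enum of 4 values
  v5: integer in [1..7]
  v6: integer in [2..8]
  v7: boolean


State space = product of domain sizes of all variables.
Domain sizes:
  v1 (boolean): 2
  v2 (boolean): 2
  v3 (boolean): 2
  v4 (enum of 4 values): 4
  v5 (integer in [1..7]): 7
  v6 (integer in [2..8]): 7
  v7 (boolean): 2
Product = 2 * 2 * 2 * 4 * 7 * 7 * 2 = 3136

3136


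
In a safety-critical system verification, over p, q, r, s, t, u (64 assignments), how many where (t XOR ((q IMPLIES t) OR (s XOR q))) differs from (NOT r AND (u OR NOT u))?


F1 = (t XOR ((q IMPLIES t) OR (s XOR q)))
F2 = (NOT r AND (u OR NOT u))
Evaluate both on each of 64 rows (bits = p,q,r,s,t,u):
  row 0 [000000]: F1=1 F2=1 -> 0
  row 1 [000001]: F1=1 F2=1 -> 0
  row 2 [000010]: F1=0 F2=1 (differ) -> 1
  row 3 [000011]: F1=0 F2=1 (differ) -> 1
  row 4 [000100]: F1=1 F2=1 -> 0
  (every remaining row is evaluated the same way; all 64 results are listed next)
Full result column, 8 rows per line (p,q,r fixed per line; s,t,u runs 000..111 left to right):
  rows 0-7 [p,q,r=000]: 00110011  (ones: 4)
  rows 8-15 [p,q,r=001]: 11001100  (ones: 4)
  rows 16-23 [p,q,r=010]: 00111111  (ones: 6)
  rows 24-31 [p,q,r=011]: 11000000  (ones: 2)
  rows 32-39 [p,q,r=100]: 00110011  (ones: 4)
  rows 40-47 [p,q,r=101]: 11001100  (ones: 4)
  rows 48-55 [p,q,r=110]: 00111111  (ones: 6)
  rows 56-63 [p,q,r=111]: 11000000  (ones: 2)
Disagreements = 4+4+6+2+4+4+6+2 = 32

32


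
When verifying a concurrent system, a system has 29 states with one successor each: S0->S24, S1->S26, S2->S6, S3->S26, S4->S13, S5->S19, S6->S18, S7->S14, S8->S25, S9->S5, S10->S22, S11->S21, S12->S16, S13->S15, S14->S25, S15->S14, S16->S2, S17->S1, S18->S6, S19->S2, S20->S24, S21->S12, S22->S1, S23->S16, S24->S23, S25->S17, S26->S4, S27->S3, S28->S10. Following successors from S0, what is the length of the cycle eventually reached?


Trace from S0 until a state repeats:
  S0 -> S24 -> S23 -> S16 -> S2 -> S6 -> S18 -> S6
S6 first seen at step 5, revisited at step 7.
Cycle length = 7 - 5 = 2

2


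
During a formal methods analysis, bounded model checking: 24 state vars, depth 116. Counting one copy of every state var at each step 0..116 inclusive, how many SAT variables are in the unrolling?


BMC unrolls to depth k, creating one copy of each state var for steps 0..k.
Step count = 116 + 1 = 117 (steps 0 through 116)
Vars per step = 24
Total = 24 * 117 = 2808

2808


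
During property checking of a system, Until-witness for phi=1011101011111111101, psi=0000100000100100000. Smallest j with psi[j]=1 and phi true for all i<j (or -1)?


(phi U psi) at 0: need smallest j with psi[j]=1 and phi[i]=1 for all i in [0,j).
Scan from step 0:
  step 0: phi=1, psi=0 -> continue
  step 1: phi=0 -> phi-prefix broken from here
  step 4: psi=1 but phi already failed -> not a witness
  step 10: psi=1 but phi already failed -> not a witness
  step 13: psi=1 but phi already failed -> not a witness
  end of trace: no witness -> -1
Witness step = -1

-1


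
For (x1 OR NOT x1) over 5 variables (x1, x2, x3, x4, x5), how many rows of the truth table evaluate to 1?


Formula: (x1 OR NOT x1) over 5 vars (32 rows)
Evaluate each row (x1, x2, x3, x4, x5 as bits, MSB first):
  row 0 [00000]: (0 OR NOT 0) -> 1
  row 1 [00001]: (0 OR NOT 0) -> 1
  row 2 [00010]: (0 OR NOT 0) -> 1
  row 3 [00011]: (0 OR NOT 0) -> 1
  row 4 [00100]: (0 OR NOT 0) -> 1
  row 5 [00101]: (0 OR NOT 0) -> 1
  row 6 [00110]: (0 OR NOT 0) -> 1
  row 7 [00111]: (0 OR NOT 0) -> 1
  row 8 [01000]: (0 OR NOT 0) -> 1
  row 9 [01001]: (0 OR NOT 0) -> 1
  row 10 [01010]: (0 OR NOT 0) -> 1
  row 11 [01011]: (0 OR NOT 0) -> 1
  row 12 [01100]: (0 OR NOT 0) -> 1
  row 13 [01101]: (0 OR NOT 0) -> 1
  row 14 [01110]: (0 OR NOT 0) -> 1
  row 15 [01111]: (0 OR NOT 0) -> 1
  row 16 [10000]: (1 OR NOT 1) -> 1
  row 17 [10001]: (1 OR NOT 1) -> 1
  row 18 [10010]: (1 OR NOT 1) -> 1
  row 19 [10011]: (1 OR NOT 1) -> 1
  row 20 [10100]: (1 OR NOT 1) -> 1
  row 21 [10101]: (1 OR NOT 1) -> 1
  row 22 [10110]: (1 OR NOT 1) -> 1
  row 23 [10111]: (1 OR NOT 1) -> 1
  row 24 [11000]: (1 OR NOT 1) -> 1
  row 25 [11001]: (1 OR NOT 1) -> 1
  row 26 [11010]: (1 OR NOT 1) -> 1
  row 27 [11011]: (1 OR NOT 1) -> 1
  row 28 [11100]: (1 OR NOT 1) -> 1
  row 29 [11101]: (1 OR NOT 1) -> 1
  row 30 [11110]: (1 OR NOT 1) -> 1
  row 31 [11111]: (1 OR NOT 1) -> 1
Full result column, 8 rows per line (x1,x2 fixed per line; x3,x4,x5 runs 000..111 left to right):
  rows 0-7 [x1,x2=00]: 11111111  (ones: 8)
  rows 8-15 [x1,x2=01]: 11111111  (ones: 8)
  rows 16-23 [x1,x2=10]: 11111111  (ones: 8)
  rows 24-31 [x1,x2=11]: 11111111  (ones: 8)
Count of 1-rows = 8+8+8+8 = 32

32


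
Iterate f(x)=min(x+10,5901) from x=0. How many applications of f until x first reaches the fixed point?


Step 1: x=0, cap=5901, increment=10
Step 2: x grows by 10 each step until capped at 5901; fixed point is x=5901
Step 3: iterations = ceil(5901/10) = 591

591


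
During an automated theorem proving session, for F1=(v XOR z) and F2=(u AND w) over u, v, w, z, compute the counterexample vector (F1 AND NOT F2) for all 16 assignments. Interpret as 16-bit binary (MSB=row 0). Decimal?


F1 = (v XOR z)
F2 = (u AND w)
Counterexample to F1=>F2 is where F1=1 and F2=0.
Evaluate each row (bits = u,v,w,z, MSB first):
  row 0 [0000]: F1=0 F2=0 -> F1&~F2 -> 0
  row 1 [0001]: F1=1 F2=0 -> F1&~F2 -> 1
  row 2 [0010]: F1=0 F2=0 -> F1&~F2 -> 0
  row 3 [0011]: F1=1 F2=0 -> F1&~F2 -> 1
  row 4 [0100]: F1=1 F2=0 -> F1&~F2 -> 1
  row 5 [0101]: F1=0 F2=0 -> F1&~F2 -> 0
  row 6 [0110]: F1=1 F2=0 -> F1&~F2 -> 1
  row 7 [0111]: F1=0 F2=0 -> F1&~F2 -> 0
  row 8 [1000]: F1=0 F2=0 -> F1&~F2 -> 0
  row 9 [1001]: F1=1 F2=0 -> F1&~F2 -> 1
  row 10 [1010]: F1=0 F2=1 -> F1&~F2 -> 0
  row 11 [1011]: F1=1 F2=1 -> F1&~F2 -> 0
  row 12 [1100]: F1=1 F2=0 -> F1&~F2 -> 1
  row 13 [1101]: F1=0 F2=0 -> F1&~F2 -> 0
  row 14 [1110]: F1=1 F2=1 -> F1&~F2 -> 0
  row 15 [1111]: F1=0 F2=1 -> F1&~F2 -> 0
Full result column, 4 rows per line (u,v fixed per line; w,z runs 00..11 left to right):
  rows 0-3 [u,v=00]: 0101  = hex 5
  rows 4-7 [u,v=01]: 1010  = hex A
  rows 8-11 [u,v=10]: 0100  = hex 4
  rows 12-15 [u,v=11]: 1000  = hex 8
Counterexample vector (row 0 .. row 15) = 0101101001001000
Output column grouped in 4s = 0101 1010 0100 1000 = 0x5A48
Convert to decimal digit by digit (value = value*16 + digit):
  5 -> 5
  5*16 + 10 (A) = 90
  90*16 + 4 = 1444
  1444*16 + 8 = 23112
Decimal = 23112

23112


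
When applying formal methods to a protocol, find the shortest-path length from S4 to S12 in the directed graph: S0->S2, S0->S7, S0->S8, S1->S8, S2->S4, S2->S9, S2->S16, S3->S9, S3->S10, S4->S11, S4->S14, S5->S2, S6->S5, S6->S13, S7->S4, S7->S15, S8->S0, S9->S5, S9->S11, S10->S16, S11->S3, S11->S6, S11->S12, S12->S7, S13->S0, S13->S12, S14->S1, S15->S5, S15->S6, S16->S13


BFS layer-by-layer from S4:
  dist 0: {S4}
  dist 1: {S11, S14}
  dist 2: {S1, S3, S6, S12}
  -> S12 reached at distance 2
Shortest path length = 2

2


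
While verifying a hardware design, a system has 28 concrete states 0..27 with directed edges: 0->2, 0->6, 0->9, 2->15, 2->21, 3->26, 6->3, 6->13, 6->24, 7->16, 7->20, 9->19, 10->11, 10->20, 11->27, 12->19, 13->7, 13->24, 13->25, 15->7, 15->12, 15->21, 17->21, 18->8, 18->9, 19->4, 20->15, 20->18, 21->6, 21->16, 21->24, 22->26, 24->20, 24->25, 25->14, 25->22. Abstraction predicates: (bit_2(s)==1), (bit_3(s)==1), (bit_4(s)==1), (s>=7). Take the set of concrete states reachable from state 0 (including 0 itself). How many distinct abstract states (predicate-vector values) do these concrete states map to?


BFS from 0:
Concrete reachable: {0, 2, 3, 4, 6, 7, 8, 9, 12, 13, 14, 15, 16, 18, 19, 20, 21, 22, 24, 25, 26}
Abstract via predicates (bit_2(s)==1), (bit_3(s)==1), (bit_4(s)==1), (s>=7):
  (0,0,0,0) <- {0, 2, 3}
  (0,0,1,1) <- {16, 18, 19}
  (0,1,0,1) <- {8, 9}
  (0,1,1,1) <- {24, 25, 26}
  (1,0,0,0) <- {4, 6}
  (1,0,0,1) <- {7}
  (1,0,1,1) <- {20, 21, 22}
  (1,1,0,1) <- {12, 13, 14, 15}
Distinct abstract states = 8

8


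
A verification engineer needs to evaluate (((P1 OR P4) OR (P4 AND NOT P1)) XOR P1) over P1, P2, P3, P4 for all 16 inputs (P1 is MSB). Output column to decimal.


Formula: (((P1 OR P4) OR (P4 AND NOT P1)) XOR P1) over P1, P2, P3, P4 (16 rows)
Evaluate each row (bits = P1,P2,P3,P4, MSB first):
  row 0 [0000]: (((0 OR 0) OR (0 AND NOT 0)) XOR 0) -> 0
  row 1 [0001]: (((0 OR 1) OR (1 AND NOT 0)) XOR 0) -> 1
  row 2 [0010]: (((0 OR 0) OR (0 AND NOT 0)) XOR 0) -> 0
  row 3 [0011]: (((0 OR 1) OR (1 AND NOT 0)) XOR 0) -> 1
  row 4 [0100]: (((0 OR 0) OR (0 AND NOT 0)) XOR 0) -> 0
  row 5 [0101]: (((0 OR 1) OR (1 AND NOT 0)) XOR 0) -> 1
  row 6 [0110]: (((0 OR 0) OR (0 AND NOT 0)) XOR 0) -> 0
  row 7 [0111]: (((0 OR 1) OR (1 AND NOT 0)) XOR 0) -> 1
  row 8 [1000]: (((1 OR 0) OR (0 AND NOT 1)) XOR 1) -> 0
  row 9 [1001]: (((1 OR 1) OR (1 AND NOT 1)) XOR 1) -> 0
  row 10 [1010]: (((1 OR 0) OR (0 AND NOT 1)) XOR 1) -> 0
  row 11 [1011]: (((1 OR 1) OR (1 AND NOT 1)) XOR 1) -> 0
  row 12 [1100]: (((1 OR 0) OR (0 AND NOT 1)) XOR 1) -> 0
  row 13 [1101]: (((1 OR 1) OR (1 AND NOT 1)) XOR 1) -> 0
  row 14 [1110]: (((1 OR 0) OR (0 AND NOT 1)) XOR 1) -> 0
  row 15 [1111]: (((1 OR 1) OR (1 AND NOT 1)) XOR 1) -> 0
Full result column, 4 rows per line (P1,P2 fixed per line; P3,P4 runs 00..11 left to right):
  rows 0-3 [P1,P2=00]: 0101  = hex 5
  rows 4-7 [P1,P2=01]: 0101  = hex 5
  rows 8-11 [P1,P2=10]: 0000  = hex 0
  rows 12-15 [P1,P2=11]: 0000  = hex 0
Output column (row 0 .. row 15) = 0101010100000000
Output column grouped in 4s = 0101 0101 0000 0000 = 0x5500
Convert to decimal digit by digit (value = value*16 + digit):
  5 -> 5
  5*16 + 5 = 85
  85*16 + 0 = 1360
  1360*16 + 0 = 21760
Decimal = 21760

21760


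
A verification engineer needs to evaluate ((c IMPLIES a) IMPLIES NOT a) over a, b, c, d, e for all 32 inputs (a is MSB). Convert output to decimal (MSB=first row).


Formula: ((c IMPLIES a) IMPLIES NOT a) over a, b, c, d, e (32 rows)
Evaluate each row (bits = a,b,c,d,e, MSB first):
  row 0 [00000]: ((0 IMPLIES 0) IMPLIES NOT 0) -> 1
  row 1 [00001]: ((0 IMPLIES 0) IMPLIES NOT 0) -> 1
  row 2 [00010]: ((0 IMPLIES 0) IMPLIES NOT 0) -> 1
  row 3 [00011]: ((0 IMPLIES 0) IMPLIES NOT 0) -> 1
  row 4 [00100]: ((1 IMPLIES 0) IMPLIES NOT 0) -> 1
  row 5 [00101]: ((1 IMPLIES 0) IMPLIES NOT 0) -> 1
  row 6 [00110]: ((1 IMPLIES 0) IMPLIES NOT 0) -> 1
  row 7 [00111]: ((1 IMPLIES 0) IMPLIES NOT 0) -> 1
  row 8 [01000]: ((0 IMPLIES 0) IMPLIES NOT 0) -> 1
  row 9 [01001]: ((0 IMPLIES 0) IMPLIES NOT 0) -> 1
  row 10 [01010]: ((0 IMPLIES 0) IMPLIES NOT 0) -> 1
  row 11 [01011]: ((0 IMPLIES 0) IMPLIES NOT 0) -> 1
  row 12 [01100]: ((1 IMPLIES 0) IMPLIES NOT 0) -> 1
  row 13 [01101]: ((1 IMPLIES 0) IMPLIES NOT 0) -> 1
  row 14 [01110]: ((1 IMPLIES 0) IMPLIES NOT 0) -> 1
  row 15 [01111]: ((1 IMPLIES 0) IMPLIES NOT 0) -> 1
  row 16 [10000]: ((0 IMPLIES 1) IMPLIES NOT 1) -> 0
  row 17 [10001]: ((0 IMPLIES 1) IMPLIES NOT 1) -> 0
  row 18 [10010]: ((0 IMPLIES 1) IMPLIES NOT 1) -> 0
  row 19 [10011]: ((0 IMPLIES 1) IMPLIES NOT 1) -> 0
  row 20 [10100]: ((1 IMPLIES 1) IMPLIES NOT 1) -> 0
  row 21 [10101]: ((1 IMPLIES 1) IMPLIES NOT 1) -> 0
  row 22 [10110]: ((1 IMPLIES 1) IMPLIES NOT 1) -> 0
  row 23 [10111]: ((1 IMPLIES 1) IMPLIES NOT 1) -> 0
  row 24 [11000]: ((0 IMPLIES 1) IMPLIES NOT 1) -> 0
  row 25 [11001]: ((0 IMPLIES 1) IMPLIES NOT 1) -> 0
  row 26 [11010]: ((0 IMPLIES 1) IMPLIES NOT 1) -> 0
  row 27 [11011]: ((0 IMPLIES 1) IMPLIES NOT 1) -> 0
  row 28 [11100]: ((1 IMPLIES 1) IMPLIES NOT 1) -> 0
  row 29 [11101]: ((1 IMPLIES 1) IMPLIES NOT 1) -> 0
  row 30 [11110]: ((1 IMPLIES 1) IMPLIES NOT 1) -> 0
  row 31 [11111]: ((1 IMPLIES 1) IMPLIES NOT 1) -> 0
Full result column, 4 rows per line (a,b,c fixed per line; d,e runs 00..11 left to right):
  rows 0-3 [a,b,c=000]: 1111  = hex F
  rows 4-7 [a,b,c=001]: 1111  = hex F
  rows 8-11 [a,b,c=010]: 1111  = hex F
  rows 12-15 [a,b,c=011]: 1111  = hex F
  rows 16-19 [a,b,c=100]: 0000  = hex 0
  rows 20-23 [a,b,c=101]: 0000  = hex 0
  rows 24-27 [a,b,c=110]: 0000  = hex 0
  rows 28-31 [a,b,c=111]: 0000  = hex 0
Output column (row 0 .. row 31) = 11111111111111110000000000000000
Output column grouped in 4s = 1111 1111 1111 1111 0000 0000 0000 0000 = 0xFFFF0000
Convert to decimal digit by digit (value = value*16 + digit):
  F -> 15
  15*16 + 15 (F) = 255
  255*16 + 15 (F) = 4095
  4095*16 + 15 (F) = 65535
  65535*16 + 0 = 1048560
  1048560*16 + 0 = 16776960
  16776960*16 + 0 = 268431360
  268431360*16 + 0 = 4294901760
Decimal = 4294901760

4294901760


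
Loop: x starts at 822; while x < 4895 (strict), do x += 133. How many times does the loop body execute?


Step 1: x goes from 822 toward 4895 by 133; the body runs while x<4895, so iterations = ceil((bound-start)/step)
Step 2: Distance=4073
Step 3: ceil(4073/133)=31

31


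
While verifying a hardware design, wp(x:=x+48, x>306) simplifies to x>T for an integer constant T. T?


Formula: wp(x:=E, P) = P[E/x] (substitute E for x in postcondition)
Step 1: Postcondition: x>306
Step 2: Substitute x+48 for x: x+48>306
Step 3: Solve for x: x > 306-48 = 258

258


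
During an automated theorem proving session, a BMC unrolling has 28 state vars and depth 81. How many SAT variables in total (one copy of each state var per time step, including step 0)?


BMC unrolls to depth k, creating one copy of each state var for steps 0..k.
Step count = 81 + 1 = 82 (steps 0 through 81)
Vars per step = 28
Total = 28 * 82 = 2296

2296


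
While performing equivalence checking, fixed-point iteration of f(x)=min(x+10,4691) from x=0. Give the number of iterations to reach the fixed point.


Step 1: x=0, cap=4691, increment=10
Step 2: x grows by 10 each step until capped at 4691; fixed point is x=4691
Step 3: iterations = ceil(4691/10) = 470

470


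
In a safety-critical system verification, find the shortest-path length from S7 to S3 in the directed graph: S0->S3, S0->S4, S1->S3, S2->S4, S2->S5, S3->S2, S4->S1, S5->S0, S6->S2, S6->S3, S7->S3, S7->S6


BFS layer-by-layer from S7:
  dist 0: {S7}
  dist 1: {S3, S6}
  -> S3 reached at distance 1
Shortest path length = 1

1


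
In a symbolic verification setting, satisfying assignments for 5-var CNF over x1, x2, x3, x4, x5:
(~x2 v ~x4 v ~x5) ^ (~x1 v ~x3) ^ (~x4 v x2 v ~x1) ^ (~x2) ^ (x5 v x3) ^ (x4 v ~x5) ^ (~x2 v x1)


CNF with 7 clauses over 5 vars (32 assignments).
An assignment satisfies CNF iff every clause has >=1 true literal.
Check each row (bits = x1,x2,x3,x4,x5; clause T/F shown):
  row 0 [00000]: clauses=TTTTFTT -> 0
  row 1 [00001]: clauses=TTTTTFT -> 0
  row 2 [00010]: clauses=TTTTFTT -> 0
  row 3 [00011]: clauses=TTTTTTT -> 1
  row 4 [00100]: clauses=TTTTTTT -> 1
  row 5 [00101]: clauses=TTTTTFT -> 0
  row 6 [00110]: clauses=TTTTTTT -> 1
  row 7 [00111]: clauses=TTTTTTT -> 1
  row 8 [01000]: clauses=TTTFFTF -> 0
  row 9 [01001]: clauses=TTTFTFF -> 0
  row 10 [01010]: clauses=TTTFFTF -> 0
  row 11 [01011]: clauses=FTTFTTF -> 0
  row 12 [01100]: clauses=TTTFTTF -> 0
  row 13 [01101]: clauses=TTTFTFF -> 0
  row 14 [01110]: clauses=TTTFTTF -> 0
  row 15 [01111]: clauses=FTTFTTF -> 0
  row 16 [10000]: clauses=TTTTFTT -> 0
  row 17 [10001]: clauses=TTTTTFT -> 0
  row 18 [10010]: clauses=TTFTFTT -> 0
  row 19 [10011]: clauses=TTFTTTT -> 0
  row 20 [10100]: clauses=TFTTTTT -> 0
  row 21 [10101]: clauses=TFTTTFT -> 0
  row 22 [10110]: clauses=TFFTTTT -> 0
  row 23 [10111]: clauses=TFFTTTT -> 0
  row 24 [11000]: clauses=TTTFFTT -> 0
  row 25 [11001]: clauses=TTTFTFT -> 0
  row 26 [11010]: clauses=TTTFFTT -> 0
  row 27 [11011]: clauses=FTTFTTT -> 0
  row 28 [11100]: clauses=TFTFTTT -> 0
  row 29 [11101]: clauses=TFTFTFT -> 0
  row 30 [11110]: clauses=TFTFTTT -> 0
  row 31 [11111]: clauses=FFTFTTT -> 0
Full result column, 8 rows per line (x1,x2 fixed per line; x3,x4,x5 runs 000..111 left to right):
  rows 0-7 [x1,x2=00]: 00011011  (ones: 4)
  rows 8-15 [x1,x2=01]: 00000000  (ones: 0)
  rows 16-23 [x1,x2=10]: 00000000  (ones: 0)
  rows 24-31 [x1,x2=11]: 00000000  (ones: 0)
Satisfying assignments = 4+0+0+0 = 4

4


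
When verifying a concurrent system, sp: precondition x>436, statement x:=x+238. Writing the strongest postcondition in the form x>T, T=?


Formula: sp(P, x:=E) = exists old_x. (x = E[old_x/x]) AND P[old_x/x] (old_x is the value of x before the assignment; eliminate old_x by solving x = E[old_x/x] for old_x)
Step 1: Precondition P: x>436, i.e. old_x > 436
Step 2: Assignment gives x = old_x + 238, so old_x = x - 238
Step 3: Substitute into P: x - 238 > 436
Step 4: Simplify: x > 436+238 = 674

674


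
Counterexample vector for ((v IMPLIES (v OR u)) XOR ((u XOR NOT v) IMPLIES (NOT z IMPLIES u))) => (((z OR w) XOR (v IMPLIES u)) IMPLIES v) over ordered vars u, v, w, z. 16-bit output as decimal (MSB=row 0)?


F1 = ((v IMPLIES (v OR u)) XOR ((u XOR NOT v) IMPLIES (NOT z IMPLIES u)))
F2 = (((z OR w) XOR (v IMPLIES u)) IMPLIES v)
Counterexample to F1=>F2 is where F1=1 and F2=0.
Evaluate each row (bits = u,v,w,z, MSB first):
  row 0 [0000]: F1=1 F2=0 -> F1&~F2 -> 1
  row 1 [0001]: F1=0 F2=1 -> F1&~F2 -> 0
  row 2 [0010]: F1=1 F2=1 -> F1&~F2 -> 0
  row 3 [0011]: F1=0 F2=1 -> F1&~F2 -> 0
  row 4 [0100]: F1=0 F2=1 -> F1&~F2 -> 0
  row 5 [0101]: F1=0 F2=1 -> F1&~F2 -> 0
  row 6 [0110]: F1=0 F2=1 -> F1&~F2 -> 0
  row 7 [0111]: F1=0 F2=1 -> F1&~F2 -> 0
  row 8 [1000]: F1=0 F2=0 -> F1&~F2 -> 0
  row 9 [1001]: F1=0 F2=1 -> F1&~F2 -> 0
  row 10 [1010]: F1=0 F2=1 -> F1&~F2 -> 0
  row 11 [1011]: F1=0 F2=1 -> F1&~F2 -> 0
  row 12 [1100]: F1=0 F2=1 -> F1&~F2 -> 0
  row 13 [1101]: F1=0 F2=1 -> F1&~F2 -> 0
  row 14 [1110]: F1=0 F2=1 -> F1&~F2 -> 0
  row 15 [1111]: F1=0 F2=1 -> F1&~F2 -> 0
Full result column, 4 rows per line (u,v fixed per line; w,z runs 00..11 left to right):
  rows 0-3 [u,v=00]: 1000  = hex 8
  rows 4-7 [u,v=01]: 0000  = hex 0
  rows 8-11 [u,v=10]: 0000  = hex 0
  rows 12-15 [u,v=11]: 0000  = hex 0
Counterexample vector (row 0 .. row 15) = 1000000000000000
Output column grouped in 4s = 1000 0000 0000 0000 = 0x8000
Convert to decimal digit by digit (value = value*16 + digit):
  8 -> 8
  8*16 + 0 = 128
  128*16 + 0 = 2048
  2048*16 + 0 = 32768
Decimal = 32768

32768


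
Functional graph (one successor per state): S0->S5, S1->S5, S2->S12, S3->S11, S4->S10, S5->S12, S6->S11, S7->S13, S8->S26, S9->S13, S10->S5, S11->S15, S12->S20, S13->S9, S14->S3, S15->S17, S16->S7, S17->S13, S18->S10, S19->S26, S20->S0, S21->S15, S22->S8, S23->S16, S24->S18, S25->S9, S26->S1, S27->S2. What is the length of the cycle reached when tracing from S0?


Trace from S0 until a state repeats:
  S0 -> S5 -> S12 -> S20 -> S0
S0 first seen at step 0, revisited at step 4.
Cycle length = 4 - 0 = 4

4


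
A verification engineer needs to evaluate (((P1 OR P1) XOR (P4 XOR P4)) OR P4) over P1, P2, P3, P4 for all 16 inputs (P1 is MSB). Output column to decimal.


Formula: (((P1 OR P1) XOR (P4 XOR P4)) OR P4) over P1, P2, P3, P4 (16 rows)
Evaluate each row (bits = P1,P2,P3,P4, MSB first):
  row 0 [0000]: (((0 OR 0) XOR (0 XOR 0)) OR 0) -> 0
  row 1 [0001]: (((0 OR 0) XOR (1 XOR 1)) OR 1) -> 1
  row 2 [0010]: (((0 OR 0) XOR (0 XOR 0)) OR 0) -> 0
  row 3 [0011]: (((0 OR 0) XOR (1 XOR 1)) OR 1) -> 1
  row 4 [0100]: (((0 OR 0) XOR (0 XOR 0)) OR 0) -> 0
  row 5 [0101]: (((0 OR 0) XOR (1 XOR 1)) OR 1) -> 1
  row 6 [0110]: (((0 OR 0) XOR (0 XOR 0)) OR 0) -> 0
  row 7 [0111]: (((0 OR 0) XOR (1 XOR 1)) OR 1) -> 1
  row 8 [1000]: (((1 OR 1) XOR (0 XOR 0)) OR 0) -> 1
  row 9 [1001]: (((1 OR 1) XOR (1 XOR 1)) OR 1) -> 1
  row 10 [1010]: (((1 OR 1) XOR (0 XOR 0)) OR 0) -> 1
  row 11 [1011]: (((1 OR 1) XOR (1 XOR 1)) OR 1) -> 1
  row 12 [1100]: (((1 OR 1) XOR (0 XOR 0)) OR 0) -> 1
  row 13 [1101]: (((1 OR 1) XOR (1 XOR 1)) OR 1) -> 1
  row 14 [1110]: (((1 OR 1) XOR (0 XOR 0)) OR 0) -> 1
  row 15 [1111]: (((1 OR 1) XOR (1 XOR 1)) OR 1) -> 1
Full result column, 4 rows per line (P1,P2 fixed per line; P3,P4 runs 00..11 left to right):
  rows 0-3 [P1,P2=00]: 0101  = hex 5
  rows 4-7 [P1,P2=01]: 0101  = hex 5
  rows 8-11 [P1,P2=10]: 1111  = hex F
  rows 12-15 [P1,P2=11]: 1111  = hex F
Output column (row 0 .. row 15) = 0101010111111111
Output column grouped in 4s = 0101 0101 1111 1111 = 0x55FF
Convert to decimal digit by digit (value = value*16 + digit):
  5 -> 5
  5*16 + 5 = 85
  85*16 + 15 (F) = 1375
  1375*16 + 15 (F) = 22015
Decimal = 22015

22015


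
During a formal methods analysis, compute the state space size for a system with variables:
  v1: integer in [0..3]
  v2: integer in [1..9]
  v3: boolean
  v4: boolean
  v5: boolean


State space = product of domain sizes of all variables.
Domain sizes:
  v1 (integer in [0..3]): 4
  v2 (integer in [1..9]): 9
  v3 (boolean): 2
  v4 (boolean): 2
  v5 (boolean): 2
Product = 4 * 9 * 2 * 2 * 2 = 288

288


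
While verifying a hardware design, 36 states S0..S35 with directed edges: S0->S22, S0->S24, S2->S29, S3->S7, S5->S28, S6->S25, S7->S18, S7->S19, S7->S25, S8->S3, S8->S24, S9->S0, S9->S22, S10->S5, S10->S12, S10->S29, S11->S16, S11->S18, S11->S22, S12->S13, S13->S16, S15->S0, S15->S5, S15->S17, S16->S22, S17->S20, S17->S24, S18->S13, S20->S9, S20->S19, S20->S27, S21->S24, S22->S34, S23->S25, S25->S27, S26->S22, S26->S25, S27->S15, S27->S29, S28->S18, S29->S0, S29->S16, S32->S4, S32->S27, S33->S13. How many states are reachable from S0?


BFS from S0:
  layer 0: {S0}
  layer 1: {S22, S24}
  layer 2: {S34}
Reachable set: {S0, S22, S24, S34}
Count = 4

4


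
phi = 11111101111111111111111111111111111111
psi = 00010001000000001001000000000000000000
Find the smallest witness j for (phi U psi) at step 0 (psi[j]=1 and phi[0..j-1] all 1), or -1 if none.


(phi U psi) at 0: need smallest j with psi[j]=1 and phi[i]=1 for all i in [0,j).
Scan from step 0:
  step 0: phi=1, psi=0 -> continue
  step 1: phi=1, psi=0 -> continue
  step 2: phi=1, psi=0 -> continue
  step 3: psi=1 and phi held for [0,3) -> witness found
Witness step = 3

3


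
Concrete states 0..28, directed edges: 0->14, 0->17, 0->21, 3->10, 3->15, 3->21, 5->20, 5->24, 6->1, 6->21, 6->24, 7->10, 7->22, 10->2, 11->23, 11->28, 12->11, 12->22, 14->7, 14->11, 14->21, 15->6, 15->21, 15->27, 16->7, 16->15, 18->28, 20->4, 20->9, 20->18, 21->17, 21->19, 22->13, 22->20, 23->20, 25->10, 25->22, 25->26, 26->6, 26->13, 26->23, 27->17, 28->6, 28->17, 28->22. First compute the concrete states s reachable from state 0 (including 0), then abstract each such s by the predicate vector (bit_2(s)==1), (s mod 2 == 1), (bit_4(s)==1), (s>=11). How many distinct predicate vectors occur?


BFS from 0:
Concrete reachable: {0, 1, 2, 4, 6, 7, 9, 10, 11, 13, 14, 17, 18, 19, 20, 21, 22, 23, 24, 28}
Abstract via predicates (bit_2(s)==1), (s mod 2 == 1), (bit_4(s)==1), (s>=11):
  (0,0,0,0) <- {0, 2, 10}
  (0,0,1,1) <- {18, 24}
  (0,1,0,0) <- {1, 9}
  (0,1,0,1) <- {11}
  (0,1,1,1) <- {17, 19}
  (1,0,0,0) <- {4, 6}
  (1,0,0,1) <- {14}
  (1,0,1,1) <- {20, 22, 28}
  (1,1,0,0) <- {7}
  (1,1,0,1) <- {13}
  (1,1,1,1) <- {21, 23}
Distinct abstract states = 11

11


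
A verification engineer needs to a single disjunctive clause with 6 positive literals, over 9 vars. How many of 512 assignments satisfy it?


Step 1: Total=2^9=512
Step 2: Unsat when all 6 false: 2^3=8
Step 3: Sat=512-8=504

504


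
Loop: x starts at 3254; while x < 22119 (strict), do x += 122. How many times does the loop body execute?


Step 1: x goes from 3254 toward 22119 by 122; the body runs while x<22119, so iterations = ceil((bound-start)/step)
Step 2: Distance=18865
Step 3: ceil(18865/122)=155

155


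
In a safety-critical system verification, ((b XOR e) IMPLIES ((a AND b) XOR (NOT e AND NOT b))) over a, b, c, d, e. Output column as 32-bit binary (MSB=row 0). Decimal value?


Formula: ((b XOR e) IMPLIES ((a AND b) XOR (NOT e AND NOT b))) over a, b, c, d, e (32 rows)
Evaluate each row (bits = a,b,c,d,e, MSB first):
  row 0 [00000]: ((0 XOR 0) IMPLIES ((0 AND 0) XOR (NOT 0 AND NOT 0))) -> 1
  row 1 [00001]: ((0 XOR 1) IMPLIES ((0 AND 0) XOR (NOT 1 AND NOT 0))) -> 0
  row 2 [00010]: ((0 XOR 0) IMPLIES ((0 AND 0) XOR (NOT 0 AND NOT 0))) -> 1
  row 3 [00011]: ((0 XOR 1) IMPLIES ((0 AND 0) XOR (NOT 1 AND NOT 0))) -> 0
  row 4 [00100]: ((0 XOR 0) IMPLIES ((0 AND 0) XOR (NOT 0 AND NOT 0))) -> 1
  row 5 [00101]: ((0 XOR 1) IMPLIES ((0 AND 0) XOR (NOT 1 AND NOT 0))) -> 0
  row 6 [00110]: ((0 XOR 0) IMPLIES ((0 AND 0) XOR (NOT 0 AND NOT 0))) -> 1
  row 7 [00111]: ((0 XOR 1) IMPLIES ((0 AND 0) XOR (NOT 1 AND NOT 0))) -> 0
  row 8 [01000]: ((1 XOR 0) IMPLIES ((0 AND 1) XOR (NOT 0 AND NOT 1))) -> 0
  row 9 [01001]: ((1 XOR 1) IMPLIES ((0 AND 1) XOR (NOT 1 AND NOT 1))) -> 1
  row 10 [01010]: ((1 XOR 0) IMPLIES ((0 AND 1) XOR (NOT 0 AND NOT 1))) -> 0
  row 11 [01011]: ((1 XOR 1) IMPLIES ((0 AND 1) XOR (NOT 1 AND NOT 1))) -> 1
  row 12 [01100]: ((1 XOR 0) IMPLIES ((0 AND 1) XOR (NOT 0 AND NOT 1))) -> 0
  row 13 [01101]: ((1 XOR 1) IMPLIES ((0 AND 1) XOR (NOT 1 AND NOT 1))) -> 1
  row 14 [01110]: ((1 XOR 0) IMPLIES ((0 AND 1) XOR (NOT 0 AND NOT 1))) -> 0
  row 15 [01111]: ((1 XOR 1) IMPLIES ((0 AND 1) XOR (NOT 1 AND NOT 1))) -> 1
  row 16 [10000]: ((0 XOR 0) IMPLIES ((1 AND 0) XOR (NOT 0 AND NOT 0))) -> 1
  row 17 [10001]: ((0 XOR 1) IMPLIES ((1 AND 0) XOR (NOT 1 AND NOT 0))) -> 0
  row 18 [10010]: ((0 XOR 0) IMPLIES ((1 AND 0) XOR (NOT 0 AND NOT 0))) -> 1
  row 19 [10011]: ((0 XOR 1) IMPLIES ((1 AND 0) XOR (NOT 1 AND NOT 0))) -> 0
  row 20 [10100]: ((0 XOR 0) IMPLIES ((1 AND 0) XOR (NOT 0 AND NOT 0))) -> 1
  row 21 [10101]: ((0 XOR 1) IMPLIES ((1 AND 0) XOR (NOT 1 AND NOT 0))) -> 0
  row 22 [10110]: ((0 XOR 0) IMPLIES ((1 AND 0) XOR (NOT 0 AND NOT 0))) -> 1
  row 23 [10111]: ((0 XOR 1) IMPLIES ((1 AND 0) XOR (NOT 1 AND NOT 0))) -> 0
  row 24 [11000]: ((1 XOR 0) IMPLIES ((1 AND 1) XOR (NOT 0 AND NOT 1))) -> 1
  row 25 [11001]: ((1 XOR 1) IMPLIES ((1 AND 1) XOR (NOT 1 AND NOT 1))) -> 1
  row 26 [11010]: ((1 XOR 0) IMPLIES ((1 AND 1) XOR (NOT 0 AND NOT 1))) -> 1
  row 27 [11011]: ((1 XOR 1) IMPLIES ((1 AND 1) XOR (NOT 1 AND NOT 1))) -> 1
  row 28 [11100]: ((1 XOR 0) IMPLIES ((1 AND 1) XOR (NOT 0 AND NOT 1))) -> 1
  row 29 [11101]: ((1 XOR 1) IMPLIES ((1 AND 1) XOR (NOT 1 AND NOT 1))) -> 1
  row 30 [11110]: ((1 XOR 0) IMPLIES ((1 AND 1) XOR (NOT 0 AND NOT 1))) -> 1
  row 31 [11111]: ((1 XOR 1) IMPLIES ((1 AND 1) XOR (NOT 1 AND NOT 1))) -> 1
Full result column, 4 rows per line (a,b,c fixed per line; d,e runs 00..11 left to right):
  rows 0-3 [a,b,c=000]: 1010  = hex A
  rows 4-7 [a,b,c=001]: 1010  = hex A
  rows 8-11 [a,b,c=010]: 0101  = hex 5
  rows 12-15 [a,b,c=011]: 0101  = hex 5
  rows 16-19 [a,b,c=100]: 1010  = hex A
  rows 20-23 [a,b,c=101]: 1010  = hex A
  rows 24-27 [a,b,c=110]: 1111  = hex F
  rows 28-31 [a,b,c=111]: 1111  = hex F
Output column (row 0 .. row 31) = 10101010010101011010101011111111
Output column grouped in 4s = 1010 1010 0101 0101 1010 1010 1111 1111 = 0xAA55AAFF
Convert to decimal digit by digit (value = value*16 + digit):
  A -> 10
  10*16 + 10 (A) = 170
  170*16 + 5 = 2725
  2725*16 + 5 = 43605
  43605*16 + 10 (A) = 697690
  697690*16 + 10 (A) = 11163050
  11163050*16 + 15 (F) = 178608815
  178608815*16 + 15 (F) = 2857741055
Decimal = 2857741055

2857741055


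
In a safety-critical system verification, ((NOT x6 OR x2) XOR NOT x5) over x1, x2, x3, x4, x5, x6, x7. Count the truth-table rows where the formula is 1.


Formula: ((NOT x6 OR x2) XOR NOT x5) over 7 vars (128 rows)
Evaluate each row (x1, x2, x3, x4, x5, x6, x7 as bits, MSB first):
  row 0 [0000000]: ((NOT 0 OR 0) XOR NOT 0) -> 0
  row 1 [0000001]: ((NOT 0 OR 0) XOR NOT 0) -> 0
  row 2 [0000010]: ((NOT 1 OR 0) XOR NOT 0) -> 1
  row 3 [0000011]: ((NOT 1 OR 0) XOR NOT 0) -> 1
  row 4 [0000100]: ((NOT 0 OR 0) XOR NOT 1) -> 1
  (every remaining row is evaluated the same way; all 128 results are listed next)
Full result column, 8 rows per line (x1,x2,x3,x4 fixed per line; x5,x6,x7 runs 000..111 left to right):
  rows 0-7 [x1,x2,x3,x4=0000]: 00111100  (ones: 4)
  rows 8-15 [x1,x2,x3,x4=0001]: 00111100  (ones: 4)
  rows 16-23 [x1,x2,x3,x4=0010]: 00111100  (ones: 4)
  rows 24-31 [x1,x2,x3,x4=0011]: 00111100  (ones: 4)
  rows 32-39 [x1,x2,x3,x4=0100]: 00001111  (ones: 4)
  rows 40-47 [x1,x2,x3,x4=0101]: 00001111  (ones: 4)
  rows 48-55 [x1,x2,x3,x4=0110]: 00001111  (ones: 4)
  rows 56-63 [x1,x2,x3,x4=0111]: 00001111  (ones: 4)
  rows 64-71 [x1,x2,x3,x4=1000]: 00111100  (ones: 4)
  rows 72-79 [x1,x2,x3,x4=1001]: 00111100  (ones: 4)
  rows 80-87 [x1,x2,x3,x4=1010]: 00111100  (ones: 4)
  rows 88-95 [x1,x2,x3,x4=1011]: 00111100  (ones: 4)
  rows 96-103 [x1,x2,x3,x4=1100]: 00001111  (ones: 4)
  rows 104-111 [x1,x2,x3,x4=1101]: 00001111  (ones: 4)
  rows 112-119 [x1,x2,x3,x4=1110]: 00001111  (ones: 4)
  rows 120-127 [x1,x2,x3,x4=1111]: 00001111  (ones: 4)
Count of 1-rows = 4+4+4+4+4+4+4+4+4+4+4+4+4+4+4+4 = 64

64


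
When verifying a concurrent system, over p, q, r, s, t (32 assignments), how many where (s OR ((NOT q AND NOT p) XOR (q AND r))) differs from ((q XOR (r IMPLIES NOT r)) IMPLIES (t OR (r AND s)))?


F1 = (s OR ((NOT q AND NOT p) XOR (q AND r)))
F2 = ((q XOR (r IMPLIES NOT r)) IMPLIES (t OR (r AND s)))
Evaluate both on each of 32 rows (bits = p,q,r,s,t):
  row 0 [00000]: F1=1 F2=0 (differ) -> 1
  row 1 [00001]: F1=1 F2=1 -> 0
  row 2 [00010]: F1=1 F2=0 (differ) -> 1
  row 3 [00011]: F1=1 F2=1 -> 0
  row 4 [00100]: F1=1 F2=1 -> 0
  row 5 [00101]: F1=1 F2=1 -> 0
  row 6 [00110]: F1=1 F2=1 -> 0
  row 7 [00111]: F1=1 F2=1 -> 0
  row 8 [01000]: F1=0 F2=1 (differ) -> 1
  row 9 [01001]: F1=0 F2=1 (differ) -> 1
  row 10 [01010]: F1=1 F2=1 -> 0
  row 11 [01011]: F1=1 F2=1 -> 0
  row 12 [01100]: F1=1 F2=0 (differ) -> 1
  row 13 [01101]: F1=1 F2=1 -> 0
  row 14 [01110]: F1=1 F2=1 -> 0
  row 15 [01111]: F1=1 F2=1 -> 0
  row 16 [10000]: F1=0 F2=0 -> 0
  row 17 [10001]: F1=0 F2=1 (differ) -> 1
  row 18 [10010]: F1=1 F2=0 (differ) -> 1
  row 19 [10011]: F1=1 F2=1 -> 0
  row 20 [10100]: F1=0 F2=1 (differ) -> 1
  row 21 [10101]: F1=0 F2=1 (differ) -> 1
  row 22 [10110]: F1=1 F2=1 -> 0
  row 23 [10111]: F1=1 F2=1 -> 0
  row 24 [11000]: F1=0 F2=1 (differ) -> 1
  row 25 [11001]: F1=0 F2=1 (differ) -> 1
  row 26 [11010]: F1=1 F2=1 -> 0
  row 27 [11011]: F1=1 F2=1 -> 0
  row 28 [11100]: F1=1 F2=0 (differ) -> 1
  row 29 [11101]: F1=1 F2=1 -> 0
  row 30 [11110]: F1=1 F2=1 -> 0
  row 31 [11111]: F1=1 F2=1 -> 0
Full result column, 8 rows per line (p,q fixed per line; r,s,t runs 000..111 left to right):
  rows 0-7 [p,q=00]: 10100000  (ones: 2)
  rows 8-15 [p,q=01]: 11001000  (ones: 3)
  rows 16-23 [p,q=10]: 01101100  (ones: 4)
  rows 24-31 [p,q=11]: 11001000  (ones: 3)
Disagreements = 2+3+4+3 = 12

12


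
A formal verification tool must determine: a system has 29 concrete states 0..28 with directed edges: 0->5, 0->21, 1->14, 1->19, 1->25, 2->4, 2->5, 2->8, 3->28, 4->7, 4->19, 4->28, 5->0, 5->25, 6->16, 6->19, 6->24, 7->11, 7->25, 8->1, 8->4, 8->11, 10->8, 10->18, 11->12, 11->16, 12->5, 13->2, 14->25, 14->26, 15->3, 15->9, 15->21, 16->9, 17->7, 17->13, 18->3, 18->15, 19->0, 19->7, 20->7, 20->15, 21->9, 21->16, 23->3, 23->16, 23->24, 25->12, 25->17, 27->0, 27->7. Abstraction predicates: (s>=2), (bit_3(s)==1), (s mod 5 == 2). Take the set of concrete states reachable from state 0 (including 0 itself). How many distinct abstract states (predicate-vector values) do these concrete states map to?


BFS from 0:
Concrete reachable: {0, 1, 2, 4, 5, 7, 8, 9, 11, 12, 13, 14, 16, 17, 19, 21, 25, 26, 28}
Abstract via predicates (s>=2), (bit_3(s)==1), (s mod 5 == 2):
  (0,0,0) <- {0, 1}
  (1,0,0) <- {4, 5, 16, 19, 21}
  (1,0,1) <- {2, 7, 17}
  (1,1,0) <- {8, 9, 11, 13, 14, 25, 26, 28}
  (1,1,1) <- {12}
Distinct abstract states = 5

5
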